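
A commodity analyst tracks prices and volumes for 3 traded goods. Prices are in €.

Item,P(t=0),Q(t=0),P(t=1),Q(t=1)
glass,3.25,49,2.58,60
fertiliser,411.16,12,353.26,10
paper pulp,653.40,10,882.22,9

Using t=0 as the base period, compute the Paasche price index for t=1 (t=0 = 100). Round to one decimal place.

Paasche price index uses current-period quantities as weights.
ΣP(t=1)·Q(t=1) = 2.58×60 + 353.26×10 + 882.22×9 = 154.8 + 3532.6 + 7939.98 = 11627.38
ΣP(t=0)·Q(t=1) = 3.25×60 + 411.16×10 + 653.40×9 = 195 + 4111.6 + 5880.6 = 10187.2
Index = 11627.38 / 10187.2 × 100 = 114.1372

114.1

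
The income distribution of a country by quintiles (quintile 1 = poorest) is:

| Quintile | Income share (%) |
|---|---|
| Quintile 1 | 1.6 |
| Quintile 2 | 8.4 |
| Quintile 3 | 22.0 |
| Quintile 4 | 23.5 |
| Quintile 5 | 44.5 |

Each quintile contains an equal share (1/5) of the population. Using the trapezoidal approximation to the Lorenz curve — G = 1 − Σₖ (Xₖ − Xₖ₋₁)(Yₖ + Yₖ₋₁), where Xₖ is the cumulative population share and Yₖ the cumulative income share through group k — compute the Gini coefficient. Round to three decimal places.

Cumulative income shares Yₖ: 0.0160, 0.1000, 0.3200, 0.5550, 1.0000
Σ (Xₖ−Xₖ₋₁)(Yₖ+Yₖ₋₁) = (1/5)(0.0160+0.0000) + (1/5)(0.1000+0.0160) + (1/5)(0.3200+0.1000) + (1/5)(0.5550+0.3200) + (1/5)(1.0000+0.5550)
  = 0.0032 + 0.0232 + 0.0840 + 0.1750 + 0.3110 = 0.5964
G = 1 − 0.5964 = 0.4036

0.404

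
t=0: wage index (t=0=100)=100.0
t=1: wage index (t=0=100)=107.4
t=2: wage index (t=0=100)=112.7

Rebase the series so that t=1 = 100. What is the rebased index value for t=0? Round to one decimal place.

Rebased(t=0) = 100.0 / 107.4 × 100 = 93.1099

93.1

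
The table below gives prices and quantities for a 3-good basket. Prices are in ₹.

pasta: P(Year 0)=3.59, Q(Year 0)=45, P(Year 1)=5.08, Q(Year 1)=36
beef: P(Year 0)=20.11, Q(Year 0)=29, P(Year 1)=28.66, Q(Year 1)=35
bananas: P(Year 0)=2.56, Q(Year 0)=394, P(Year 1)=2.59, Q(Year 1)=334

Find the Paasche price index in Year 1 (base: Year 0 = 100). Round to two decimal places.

121.50

Paasche price index uses current-period quantities as weights.
ΣP(Year 1)·Q(Year 1) = 5.08×36 + 28.66×35 + 2.59×334 = 182.88 + 1003.1 + 865.06 = 2051.04
ΣP(Year 0)·Q(Year 1) = 3.59×36 + 20.11×35 + 2.56×334 = 129.24 + 703.85 + 855.04 = 1688.13
Index = 2051.04 / 1688.13 × 100 = 121.4978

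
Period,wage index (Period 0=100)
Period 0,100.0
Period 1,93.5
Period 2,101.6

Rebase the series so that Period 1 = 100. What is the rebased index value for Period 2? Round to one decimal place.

108.7

Rebased(Period 2) = 101.6 / 93.5 × 100 = 108.6631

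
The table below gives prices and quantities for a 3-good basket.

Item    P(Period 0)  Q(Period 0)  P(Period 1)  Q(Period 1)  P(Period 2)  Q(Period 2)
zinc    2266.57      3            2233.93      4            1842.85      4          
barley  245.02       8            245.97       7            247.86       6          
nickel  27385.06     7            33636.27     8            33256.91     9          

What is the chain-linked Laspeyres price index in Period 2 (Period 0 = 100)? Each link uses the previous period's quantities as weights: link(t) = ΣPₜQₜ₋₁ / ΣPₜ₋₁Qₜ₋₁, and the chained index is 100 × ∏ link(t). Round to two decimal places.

119.79

Link Period 0→Period 1:
ΣP(Period 1)Q(Period 0) = 2233.93×3 + 245.97×8 + 33636.27×7 = 6701.79 + 1967.76 + 235453.89 = 244123.44
ΣP(Period 0)Q(Period 0) = 2266.57×3 + 245.02×8 + 27385.06×7 = 6799.71 + 1960.16 + 191695.42 = 200455.29
link = 244123.44/200455.29 = 1.217845
Link Period 1→Period 2:
ΣP(Period 2)Q(Period 1) = 1842.85×4 + 247.86×7 + 33256.91×8 = 7371.4 + 1735.02 + 266055.28 = 275161.7
ΣP(Period 1)Q(Period 1) = 2233.93×4 + 245.97×7 + 33636.27×8 = 8935.72 + 1721.79 + 269090.16 = 279747.67
link = 275161.7/279747.67 = 0.983607
Chained index = 100 × 1.217845 × 0.983607 = 119.7880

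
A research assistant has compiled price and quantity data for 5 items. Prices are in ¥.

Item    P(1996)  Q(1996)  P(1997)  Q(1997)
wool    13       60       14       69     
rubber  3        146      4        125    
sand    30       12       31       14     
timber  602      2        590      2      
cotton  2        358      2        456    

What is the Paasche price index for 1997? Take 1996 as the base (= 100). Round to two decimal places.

104.83

Paasche price index uses current-period quantities as weights.
ΣP(1997)·Q(1997) = 14×69 + 4×125 + 31×14 + 590×2 + 2×456 = 966 + 500 + 434 + 1180 + 912 = 3992
ΣP(1996)·Q(1997) = 13×69 + 3×125 + 30×14 + 602×2 + 2×456 = 897 + 375 + 420 + 1204 + 912 = 3808
Index = 3992 / 3808 × 100 = 104.8319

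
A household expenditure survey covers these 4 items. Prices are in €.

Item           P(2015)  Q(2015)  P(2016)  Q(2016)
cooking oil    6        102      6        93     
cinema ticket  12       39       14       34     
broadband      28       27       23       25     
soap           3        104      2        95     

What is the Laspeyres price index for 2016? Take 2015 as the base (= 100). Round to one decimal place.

92.5

Laspeyres price index uses base-period quantities as weights.
ΣP(2016)·Q(2015) = 6×102 + 14×39 + 23×27 + 2×104 = 612 + 546 + 621 + 208 = 1987
ΣP(2015)·Q(2015) = 6×102 + 12×39 + 28×27 + 3×104 = 612 + 468 + 756 + 312 = 2148
Index = 1987 / 2148 × 100 = 92.5047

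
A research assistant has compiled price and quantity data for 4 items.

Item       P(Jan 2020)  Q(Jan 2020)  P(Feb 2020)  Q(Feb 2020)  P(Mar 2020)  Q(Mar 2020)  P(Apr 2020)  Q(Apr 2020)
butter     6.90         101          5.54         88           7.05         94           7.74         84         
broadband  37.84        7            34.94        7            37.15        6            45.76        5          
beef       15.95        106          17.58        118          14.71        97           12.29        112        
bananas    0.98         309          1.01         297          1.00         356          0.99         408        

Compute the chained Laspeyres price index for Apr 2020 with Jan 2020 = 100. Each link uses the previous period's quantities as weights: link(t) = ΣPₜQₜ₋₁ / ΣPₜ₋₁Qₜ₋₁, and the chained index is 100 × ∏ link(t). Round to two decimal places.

Link Jan 2020→Feb 2020:
ΣP(Feb 2020)Q(Jan 2020) = 5.54×101 + 34.94×7 + 17.58×106 + 1.01×309 = 559.54 + 244.58 + 1863.48 + 312.09 = 2979.69
ΣP(Jan 2020)Q(Jan 2020) = 6.90×101 + 37.84×7 + 15.95×106 + 0.98×309 = 696.9 + 264.88 + 1690.7 + 302.82 = 2955.3
link = 2979.69/2955.3 = 1.008253
Link Feb 2020→Mar 2020:
ΣP(Mar 2020)Q(Feb 2020) = 7.05×88 + 37.15×7 + 14.71×118 + 1.00×297 = 620.4 + 260.05 + 1735.78 + 297 = 2913.23
ΣP(Feb 2020)Q(Feb 2020) = 5.54×88 + 34.94×7 + 17.58×118 + 1.01×297 = 487.52 + 244.58 + 2074.44 + 299.97 = 3106.51
link = 2913.23/3106.51 = 0.937782
Link Mar 2020→Apr 2020:
ΣP(Apr 2020)Q(Mar 2020) = 7.74×94 + 45.76×6 + 12.29×97 + 0.99×356 = 727.56 + 274.56 + 1192.13 + 352.44 = 2546.69
ΣP(Mar 2020)Q(Mar 2020) = 7.05×94 + 37.15×6 + 14.71×97 + 1.00×356 = 662.7 + 222.9 + 1426.87 + 356 = 2668.47
link = 2546.69/2668.47 = 0.954363
Chained index = 100 × 1.008253 × 0.937782 × 0.954363 = 90.2371

90.24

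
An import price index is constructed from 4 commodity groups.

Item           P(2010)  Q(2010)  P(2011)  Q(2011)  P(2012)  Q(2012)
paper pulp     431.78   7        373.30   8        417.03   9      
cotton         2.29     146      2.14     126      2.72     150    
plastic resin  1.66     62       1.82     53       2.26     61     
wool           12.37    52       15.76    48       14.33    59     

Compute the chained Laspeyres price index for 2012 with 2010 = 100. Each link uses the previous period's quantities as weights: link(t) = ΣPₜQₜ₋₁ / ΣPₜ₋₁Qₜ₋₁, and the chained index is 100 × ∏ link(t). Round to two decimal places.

Link 2010→2011:
ΣP(2011)Q(2010) = 373.30×7 + 2.14×146 + 1.82×62 + 15.76×52 = 2613.1 + 312.44 + 112.84 + 819.52 = 3857.9
ΣP(2010)Q(2010) = 431.78×7 + 2.29×146 + 1.66×62 + 12.37×52 = 3022.46 + 334.34 + 102.92 + 643.24 = 4102.96
link = 3857.9/4102.96 = 0.940272
Link 2011→2012:
ΣP(2012)Q(2011) = 417.03×8 + 2.72×126 + 2.26×53 + 14.33×48 = 3336.24 + 342.72 + 119.78 + 687.84 = 4486.58
ΣP(2011)Q(2011) = 373.30×8 + 2.14×126 + 1.82×53 + 15.76×48 = 2986.4 + 269.64 + 96.46 + 756.48 = 4108.98
link = 4486.58/4108.98 = 1.091896
Chained index = 100 × 0.940272 × 1.091896 = 102.6680

102.67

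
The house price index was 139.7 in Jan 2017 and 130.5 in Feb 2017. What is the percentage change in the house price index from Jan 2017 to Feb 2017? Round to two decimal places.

Change = (130.5 − 139.7) / 139.7 × 100
       = -9.2 / 139.7 × 100 = -6.5855%

-6.59%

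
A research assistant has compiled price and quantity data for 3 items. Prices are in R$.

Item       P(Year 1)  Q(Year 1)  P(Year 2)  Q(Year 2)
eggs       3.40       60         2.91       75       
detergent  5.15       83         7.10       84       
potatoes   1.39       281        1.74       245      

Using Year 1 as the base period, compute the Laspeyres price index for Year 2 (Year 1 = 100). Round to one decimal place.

Laspeyres price index uses base-period quantities as weights.
ΣP(Year 2)·Q(Year 1) = 2.91×60 + 7.10×83 + 1.74×281 = 174.6 + 589.3 + 488.94 = 1252.84
ΣP(Year 1)·Q(Year 1) = 3.40×60 + 5.15×83 + 1.39×281 = 204 + 427.45 + 390.59 = 1022.04
Index = 1252.84 / 1022.04 × 100 = 122.5823

122.6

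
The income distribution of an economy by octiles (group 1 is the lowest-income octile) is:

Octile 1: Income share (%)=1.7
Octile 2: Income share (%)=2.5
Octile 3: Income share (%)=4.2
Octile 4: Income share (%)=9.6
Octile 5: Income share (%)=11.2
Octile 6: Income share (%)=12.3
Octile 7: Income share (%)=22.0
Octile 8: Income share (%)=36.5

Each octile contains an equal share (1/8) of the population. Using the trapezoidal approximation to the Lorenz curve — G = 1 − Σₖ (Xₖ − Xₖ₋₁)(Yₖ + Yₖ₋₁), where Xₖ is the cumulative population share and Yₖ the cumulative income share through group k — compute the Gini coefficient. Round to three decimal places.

0.459

Cumulative income shares Yₖ: 0.0170, 0.0420, 0.0840, 0.1800, 0.2920, 0.4150, 0.6350, 1.0000
Σ (Xₖ−Xₖ₋₁)(Yₖ+Yₖ₋₁) = (1/8)(0.0170+0.0000) + (1/8)(0.0420+0.0170) + (1/8)(0.0840+0.0420) + (1/8)(0.1800+0.0840) + (1/8)(0.2920+0.1800) + (1/8)(0.4150+0.2920) + (1/8)(0.6350+0.4150) + (1/8)(1.0000+0.6350)
  = 0.0021 + 0.0074 + 0.0158 + 0.0330 + 0.0590 + 0.0884 + 0.1313 + 0.2044 = 0.5413
G = 1 − 0.5413 = 0.4587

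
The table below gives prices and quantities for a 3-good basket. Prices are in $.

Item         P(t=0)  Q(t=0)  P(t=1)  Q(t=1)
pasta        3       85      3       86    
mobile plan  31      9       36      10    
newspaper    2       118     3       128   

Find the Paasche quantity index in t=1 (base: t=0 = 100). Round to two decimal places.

107.40

Paasche quantity index uses current-period prices as weights.
ΣP(t=1)·Q(t=1) = 3×86 + 36×10 + 3×128 = 258 + 360 + 384 = 1002
ΣP(t=1)·Q(t=0) = 3×85 + 36×9 + 3×118 = 255 + 324 + 354 = 933
Index = 1002 / 933 × 100 = 107.3955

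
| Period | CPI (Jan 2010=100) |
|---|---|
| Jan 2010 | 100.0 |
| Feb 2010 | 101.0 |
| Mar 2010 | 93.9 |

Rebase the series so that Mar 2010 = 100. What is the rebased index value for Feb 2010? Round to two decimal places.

107.56

Rebased(Feb 2010) = 101.0 / 93.9 × 100 = 107.5612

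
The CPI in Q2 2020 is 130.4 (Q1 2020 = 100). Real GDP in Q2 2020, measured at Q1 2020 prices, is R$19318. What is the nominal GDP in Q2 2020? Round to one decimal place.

25190.7

Nominal = Real × (Index/100) = 19318 × (130.4/100)
        = 19318 × 1.304 = 25190.6720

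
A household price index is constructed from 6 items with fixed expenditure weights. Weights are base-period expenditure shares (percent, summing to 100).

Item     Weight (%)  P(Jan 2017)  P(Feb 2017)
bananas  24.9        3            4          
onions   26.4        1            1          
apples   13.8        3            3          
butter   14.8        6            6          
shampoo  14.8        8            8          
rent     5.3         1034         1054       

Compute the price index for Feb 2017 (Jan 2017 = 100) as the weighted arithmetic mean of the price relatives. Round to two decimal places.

bananas: 24.9 × (4/3) = 24.9 × 1.333333 = 33.2000
onions: 26.4 × (1/1) = 26.4 × 1.000000 = 26.4000
apples: 13.8 × (3/3) = 13.8 × 1.000000 = 13.8000
butter: 14.8 × (6/6) = 14.8 × 1.000000 = 14.8000
shampoo: 14.8 × (8/8) = 14.8 × 1.000000 = 14.8000
rent: 5.3 × (1054/1034) = 5.3 × 1.019342 = 5.4025
Index = Σ wᵢ·(p₁ᵢ/p₀ᵢ) = 33.2000 + 26.4000 + 13.8000 + 14.8000 + 14.8000 + 5.4025 = 108.4025

108.40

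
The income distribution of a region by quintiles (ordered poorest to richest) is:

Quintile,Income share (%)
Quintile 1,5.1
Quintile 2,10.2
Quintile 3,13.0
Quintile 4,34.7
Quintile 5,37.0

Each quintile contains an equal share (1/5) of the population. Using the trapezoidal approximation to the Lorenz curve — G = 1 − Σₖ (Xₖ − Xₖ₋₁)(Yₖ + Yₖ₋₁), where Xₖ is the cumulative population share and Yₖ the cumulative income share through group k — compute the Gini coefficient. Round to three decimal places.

0.353

Cumulative income shares Yₖ: 0.0510, 0.1530, 0.2830, 0.6300, 1.0000
Σ (Xₖ−Xₖ₋₁)(Yₖ+Yₖ₋₁) = (1/5)(0.0510+0.0000) + (1/5)(0.1530+0.0510) + (1/5)(0.2830+0.1530) + (1/5)(0.6300+0.2830) + (1/5)(1.0000+0.6300)
  = 0.0102 + 0.0408 + 0.0872 + 0.1826 + 0.3260 = 0.6468
G = 1 − 0.6468 = 0.3532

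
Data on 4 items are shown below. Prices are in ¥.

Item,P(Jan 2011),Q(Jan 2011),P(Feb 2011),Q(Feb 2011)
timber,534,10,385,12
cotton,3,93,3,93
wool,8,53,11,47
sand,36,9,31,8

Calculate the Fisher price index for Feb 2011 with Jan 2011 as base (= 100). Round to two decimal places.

77.72

Laspeyres component (base-period weights):
ΣP(Feb 2011)Q(Jan 2011) = 385×10 + 3×93 + 11×53 + 31×9 = 3850 + 279 + 583 + 279 = 4991
ΣP(Jan 2011)Q(Jan 2011) = 534×10 + 3×93 + 8×53 + 36×9 = 5340 + 279 + 424 + 324 = 6367
L = 4991 / 6367 × 100 = 78.3886
Paasche component (current-period weights):
ΣP(Feb 2011)Q(Feb 2011) = 385×12 + 3×93 + 11×47 + 31×8 = 4620 + 279 + 517 + 248 = 5664
ΣP(Jan 2011)Q(Feb 2011) = 534×12 + 3×93 + 8×47 + 36×8 = 6408 + 279 + 376 + 288 = 7351
P = 5664 / 7351 × 100 = 77.0507
Fisher = √(L × P) = √(78.3886 × 77.0507) = 77.7168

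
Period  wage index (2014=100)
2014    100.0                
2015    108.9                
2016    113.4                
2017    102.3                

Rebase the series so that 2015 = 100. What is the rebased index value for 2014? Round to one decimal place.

Rebased(2014) = 100.0 / 108.9 × 100 = 91.8274

91.8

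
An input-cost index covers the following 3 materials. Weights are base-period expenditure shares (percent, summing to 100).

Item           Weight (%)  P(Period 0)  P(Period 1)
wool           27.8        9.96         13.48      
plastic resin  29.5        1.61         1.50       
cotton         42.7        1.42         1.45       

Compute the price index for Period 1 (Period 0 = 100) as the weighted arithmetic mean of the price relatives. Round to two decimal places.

108.71

wool: 27.8 × (13.48/9.96) = 27.8 × 1.353414 = 37.6249
plastic resin: 29.5 × (1.50/1.61) = 29.5 × 0.931677 = 27.4845
cotton: 42.7 × (1.45/1.42) = 42.7 × 1.021127 = 43.6021
Index = Σ wᵢ·(p₁ᵢ/p₀ᵢ) = 37.6249 + 27.4845 + 43.6021 = 108.7115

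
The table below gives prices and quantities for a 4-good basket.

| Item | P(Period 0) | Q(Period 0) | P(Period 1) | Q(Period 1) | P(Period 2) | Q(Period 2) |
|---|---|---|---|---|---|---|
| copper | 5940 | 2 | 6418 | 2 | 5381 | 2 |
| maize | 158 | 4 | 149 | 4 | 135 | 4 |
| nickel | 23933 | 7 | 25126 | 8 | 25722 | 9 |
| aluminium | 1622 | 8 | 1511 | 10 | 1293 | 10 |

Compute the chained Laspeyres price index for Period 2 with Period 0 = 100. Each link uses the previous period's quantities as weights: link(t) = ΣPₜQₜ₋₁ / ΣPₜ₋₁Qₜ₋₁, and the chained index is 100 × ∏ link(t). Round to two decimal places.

Link Period 0→Period 1:
ΣP(Period 1)Q(Period 0) = 6418×2 + 149×4 + 25126×7 + 1511×8 = 12836 + 596 + 175882 + 12088 = 201402
ΣP(Period 0)Q(Period 0) = 5940×2 + 158×4 + 23933×7 + 1622×8 = 11880 + 632 + 167531 + 12976 = 193019
link = 201402/193019 = 1.043431
Link Period 1→Period 2:
ΣP(Period 2)Q(Period 1) = 5381×2 + 135×4 + 25722×8 + 1293×10 = 10762 + 540 + 205776 + 12930 = 230008
ΣP(Period 1)Q(Period 1) = 6418×2 + 149×4 + 25126×8 + 1511×10 = 12836 + 596 + 201008 + 15110 = 229550
link = 230008/229550 = 1.001995
Chained index = 100 × 1.043431 × 1.001995 = 104.5513

104.55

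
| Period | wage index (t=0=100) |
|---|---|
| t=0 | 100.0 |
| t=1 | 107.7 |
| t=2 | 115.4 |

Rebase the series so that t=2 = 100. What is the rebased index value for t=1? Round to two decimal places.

93.33

Rebased(t=1) = 107.7 / 115.4 × 100 = 93.3276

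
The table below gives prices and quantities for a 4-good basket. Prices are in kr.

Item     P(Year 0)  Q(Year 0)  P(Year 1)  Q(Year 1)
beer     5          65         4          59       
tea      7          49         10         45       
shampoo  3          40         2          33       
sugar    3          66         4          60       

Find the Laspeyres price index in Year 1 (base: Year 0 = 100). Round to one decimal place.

Laspeyres price index uses base-period quantities as weights.
ΣP(Year 1)·Q(Year 0) = 4×65 + 10×49 + 2×40 + 4×66 = 260 + 490 + 80 + 264 = 1094
ΣP(Year 0)·Q(Year 0) = 5×65 + 7×49 + 3×40 + 3×66 = 325 + 343 + 120 + 198 = 986
Index = 1094 / 986 × 100 = 110.9533

111.0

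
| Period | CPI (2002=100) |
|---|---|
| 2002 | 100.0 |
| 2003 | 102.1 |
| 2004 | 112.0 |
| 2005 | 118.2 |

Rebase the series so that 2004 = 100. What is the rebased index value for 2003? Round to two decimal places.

91.16

Rebased(2003) = 102.1 / 112.0 × 100 = 91.1607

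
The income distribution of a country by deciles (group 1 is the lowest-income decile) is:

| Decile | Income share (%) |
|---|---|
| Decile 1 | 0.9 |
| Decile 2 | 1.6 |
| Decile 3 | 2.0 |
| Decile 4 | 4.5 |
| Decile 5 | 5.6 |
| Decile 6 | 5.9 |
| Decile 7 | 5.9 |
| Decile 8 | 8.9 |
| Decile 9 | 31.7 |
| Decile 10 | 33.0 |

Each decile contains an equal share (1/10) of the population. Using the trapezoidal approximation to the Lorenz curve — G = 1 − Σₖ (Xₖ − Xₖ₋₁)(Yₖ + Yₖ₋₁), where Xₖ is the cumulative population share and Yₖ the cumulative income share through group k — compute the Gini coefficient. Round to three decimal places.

0.539

Cumulative income shares Yₖ: 0.0090, 0.0250, 0.0450, 0.0900, 0.1460, 0.2050, 0.2640, 0.3530, 0.6700, 1.0000
Σ (Xₖ−Xₖ₋₁)(Yₖ+Yₖ₋₁) = (1/10)(0.0090+0.0000) + (1/10)(0.0250+0.0090) + (1/10)(0.0450+0.0250) + (1/10)(0.0900+0.0450) + (1/10)(0.1460+0.0900) + (1/10)(0.2050+0.1460) + (1/10)(0.2640+0.2050) + (1/10)(0.3530+0.2640) + (1/10)(0.6700+0.3530) + (1/10)(1.0000+0.6700)
  = 0.0009 + 0.0034 + 0.0070 + 0.0135 + 0.0236 + 0.0351 + 0.0469 + 0.0617 + 0.1023 + 0.1670 = 0.4614
G = 1 − 0.4614 = 0.5386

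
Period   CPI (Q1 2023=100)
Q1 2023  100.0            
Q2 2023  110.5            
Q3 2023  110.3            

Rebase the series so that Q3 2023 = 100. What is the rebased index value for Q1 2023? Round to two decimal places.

Rebased(Q1 2023) = 100.0 / 110.3 × 100 = 90.6618

90.66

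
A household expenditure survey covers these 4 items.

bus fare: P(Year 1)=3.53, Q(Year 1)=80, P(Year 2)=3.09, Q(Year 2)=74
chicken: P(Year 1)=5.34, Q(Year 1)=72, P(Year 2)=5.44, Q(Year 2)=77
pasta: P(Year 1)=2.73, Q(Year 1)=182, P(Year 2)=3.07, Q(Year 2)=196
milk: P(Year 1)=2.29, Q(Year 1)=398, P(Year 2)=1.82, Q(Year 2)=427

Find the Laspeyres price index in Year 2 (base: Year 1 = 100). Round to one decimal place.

92.6

Laspeyres price index uses base-period quantities as weights.
ΣP(Year 2)·Q(Year 1) = 3.09×80 + 5.44×72 + 3.07×182 + 1.82×398 = 247.2 + 391.68 + 558.74 + 724.36 = 1921.98
ΣP(Year 1)·Q(Year 1) = 3.53×80 + 5.34×72 + 2.73×182 + 2.29×398 = 282.4 + 384.48 + 496.86 + 911.42 = 2075.16
Index = 1921.98 / 2075.16 × 100 = 92.6184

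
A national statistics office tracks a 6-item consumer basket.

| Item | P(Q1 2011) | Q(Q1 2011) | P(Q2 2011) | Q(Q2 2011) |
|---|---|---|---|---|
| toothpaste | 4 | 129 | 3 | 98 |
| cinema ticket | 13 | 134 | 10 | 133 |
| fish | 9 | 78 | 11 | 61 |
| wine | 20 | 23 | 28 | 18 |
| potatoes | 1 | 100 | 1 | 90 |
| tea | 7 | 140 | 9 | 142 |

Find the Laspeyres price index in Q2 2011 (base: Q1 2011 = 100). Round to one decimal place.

102.0

Laspeyres price index uses base-period quantities as weights.
ΣP(Q2 2011)·Q(Q1 2011) = 3×129 + 10×134 + 11×78 + 28×23 + 1×100 + 9×140 = 387 + 1340 + 858 + 644 + 100 + 1260 = 4589
ΣP(Q1 2011)·Q(Q1 2011) = 4×129 + 13×134 + 9×78 + 20×23 + 1×100 + 7×140 = 516 + 1742 + 702 + 460 + 100 + 980 = 4500
Index = 4589 / 4500 × 100 = 101.9778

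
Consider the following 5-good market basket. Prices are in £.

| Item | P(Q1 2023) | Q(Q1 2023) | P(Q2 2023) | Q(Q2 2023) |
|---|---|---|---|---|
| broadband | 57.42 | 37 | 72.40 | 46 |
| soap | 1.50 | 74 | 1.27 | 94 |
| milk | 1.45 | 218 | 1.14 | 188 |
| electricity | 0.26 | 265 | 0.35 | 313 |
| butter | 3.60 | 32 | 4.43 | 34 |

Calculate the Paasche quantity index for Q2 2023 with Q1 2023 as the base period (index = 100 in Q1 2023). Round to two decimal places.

Paasche quantity index uses current-period prices as weights.
ΣP(Q2 2023)·Q(Q2 2023) = 72.40×46 + 1.27×94 + 1.14×188 + 0.35×313 + 4.43×34 = 3330.4 + 119.38 + 214.32 + 109.55 + 150.62 = 3924.27
ΣP(Q2 2023)·Q(Q1 2023) = 72.40×37 + 1.27×74 + 1.14×218 + 0.35×265 + 4.43×32 = 2678.8 + 93.98 + 248.52 + 92.75 + 141.76 = 3255.81
Index = 3924.27 / 3255.81 × 100 = 120.5313

120.53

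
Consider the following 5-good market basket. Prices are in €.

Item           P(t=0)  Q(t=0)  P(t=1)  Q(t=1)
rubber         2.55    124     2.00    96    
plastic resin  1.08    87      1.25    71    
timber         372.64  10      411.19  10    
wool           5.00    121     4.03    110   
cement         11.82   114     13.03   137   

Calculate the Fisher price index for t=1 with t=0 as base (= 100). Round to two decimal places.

106.14

Laspeyres component (base-period weights):
ΣP(t=1)Q(t=0) = 2.00×124 + 1.25×87 + 411.19×10 + 4.03×121 + 13.03×114 = 248 + 108.75 + 4111.9 + 487.63 + 1485.42 = 6441.7
ΣP(t=0)Q(t=0) = 2.55×124 + 1.08×87 + 372.64×10 + 5.00×121 + 11.82×114 = 316.2 + 93.96 + 3726.4 + 605 + 1347.48 = 6089.04
L = 6441.7 / 6089.04 × 100 = 105.7917
Paasche component (current-period weights):
ΣP(t=1)Q(t=1) = 2.00×96 + 1.25×71 + 411.19×10 + 4.03×110 + 13.03×137 = 192 + 88.75 + 4111.9 + 443.3 + 1785.11 = 6621.06
ΣP(t=0)Q(t=1) = 2.55×96 + 1.08×71 + 372.64×10 + 5.00×110 + 11.82×137 = 244.8 + 76.68 + 3726.4 + 550 + 1619.34 = 6217.22
P = 6621.06 / 6217.22 × 100 = 106.4955
Fisher = √(L × P) = √(105.7917 × 106.4955) = 106.1430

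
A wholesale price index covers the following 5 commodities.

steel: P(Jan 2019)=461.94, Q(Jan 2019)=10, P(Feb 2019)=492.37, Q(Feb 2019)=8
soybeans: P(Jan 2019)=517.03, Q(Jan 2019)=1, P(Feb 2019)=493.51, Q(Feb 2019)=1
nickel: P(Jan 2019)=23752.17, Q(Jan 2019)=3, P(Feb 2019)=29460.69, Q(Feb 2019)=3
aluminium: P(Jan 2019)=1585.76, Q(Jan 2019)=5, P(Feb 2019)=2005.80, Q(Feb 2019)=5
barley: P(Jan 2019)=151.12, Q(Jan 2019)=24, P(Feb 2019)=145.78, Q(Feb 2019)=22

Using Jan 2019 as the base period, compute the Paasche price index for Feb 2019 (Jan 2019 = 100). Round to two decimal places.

Paasche price index uses current-period quantities as weights.
ΣP(Feb 2019)·Q(Feb 2019) = 492.37×8 + 493.51×1 + 29460.69×3 + 2005.80×5 + 145.78×22 = 3938.96 + 493.51 + 88382.07 + 10029 + 3207.16 = 106050.7
ΣP(Jan 2019)·Q(Feb 2019) = 461.94×8 + 517.03×1 + 23752.17×3 + 1585.76×5 + 151.12×22 = 3695.52 + 517.03 + 71256.51 + 7928.8 + 3324.64 = 86722.5
Index = 106050.7 / 86722.5 × 100 = 122.2874

122.29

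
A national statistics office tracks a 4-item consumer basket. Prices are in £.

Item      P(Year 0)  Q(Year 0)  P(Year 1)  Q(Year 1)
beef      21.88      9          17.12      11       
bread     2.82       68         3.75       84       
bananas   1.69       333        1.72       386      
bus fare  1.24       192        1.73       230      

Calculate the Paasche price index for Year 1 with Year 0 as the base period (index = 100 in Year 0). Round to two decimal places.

110.60

Paasche price index uses current-period quantities as weights.
ΣP(Year 1)·Q(Year 1) = 17.12×11 + 3.75×84 + 1.72×386 + 1.73×230 = 188.32 + 315 + 663.92 + 397.9 = 1565.14
ΣP(Year 0)·Q(Year 1) = 21.88×11 + 2.82×84 + 1.69×386 + 1.24×230 = 240.68 + 236.88 + 652.34 + 285.2 = 1415.1
Index = 1565.14 / 1415.1 × 100 = 110.6028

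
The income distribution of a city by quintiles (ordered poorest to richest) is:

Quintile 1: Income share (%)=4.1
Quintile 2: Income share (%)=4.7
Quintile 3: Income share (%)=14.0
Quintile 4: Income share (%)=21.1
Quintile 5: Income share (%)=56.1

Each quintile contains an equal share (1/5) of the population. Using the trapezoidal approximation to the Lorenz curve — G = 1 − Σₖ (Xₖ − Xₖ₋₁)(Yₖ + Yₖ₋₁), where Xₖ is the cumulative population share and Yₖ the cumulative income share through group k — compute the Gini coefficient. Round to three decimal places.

Cumulative income shares Yₖ: 0.0410, 0.0880, 0.2280, 0.4390, 1.0000
Σ (Xₖ−Xₖ₋₁)(Yₖ+Yₖ₋₁) = (1/5)(0.0410+0.0000) + (1/5)(0.0880+0.0410) + (1/5)(0.2280+0.0880) + (1/5)(0.4390+0.2280) + (1/5)(1.0000+0.4390)
  = 0.0082 + 0.0258 + 0.0632 + 0.1334 + 0.2878 = 0.5184
G = 1 − 0.5184 = 0.4816

0.482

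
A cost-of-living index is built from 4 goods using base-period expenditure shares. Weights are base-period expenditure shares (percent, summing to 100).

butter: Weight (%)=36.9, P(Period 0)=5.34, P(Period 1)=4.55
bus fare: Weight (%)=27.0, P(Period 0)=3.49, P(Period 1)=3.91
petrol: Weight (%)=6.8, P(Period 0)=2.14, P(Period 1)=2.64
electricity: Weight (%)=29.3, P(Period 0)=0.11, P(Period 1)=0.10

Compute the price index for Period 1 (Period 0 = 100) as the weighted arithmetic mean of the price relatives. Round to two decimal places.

96.72

butter: 36.9 × (4.55/5.34) = 36.9 × 0.852060 = 31.4410
bus fare: 27.0 × (3.91/3.49) = 27.0 × 1.120344 = 30.2493
petrol: 6.8 × (2.64/2.14) = 6.8 × 1.233645 = 8.3888
electricity: 29.3 × (0.10/0.11) = 29.3 × 0.909091 = 26.6364
Index = Σ wᵢ·(p₁ᵢ/p₀ᵢ) = 31.4410 + 30.2493 + 8.3888 + 26.6364 = 96.7154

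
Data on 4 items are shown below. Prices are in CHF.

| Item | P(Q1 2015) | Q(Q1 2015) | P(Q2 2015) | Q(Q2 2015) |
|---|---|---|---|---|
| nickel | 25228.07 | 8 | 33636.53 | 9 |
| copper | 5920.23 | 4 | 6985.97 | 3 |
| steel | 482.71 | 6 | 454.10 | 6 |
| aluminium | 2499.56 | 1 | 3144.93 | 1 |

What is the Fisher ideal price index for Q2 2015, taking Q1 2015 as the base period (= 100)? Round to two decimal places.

131.45

Laspeyres component (base-period weights):
ΣP(Q2 2015)Q(Q1 2015) = 33636.53×8 + 6985.97×4 + 454.10×6 + 3144.93×1 = 269092.24 + 27943.88 + 2724.6 + 3144.93 = 302905.65
ΣP(Q1 2015)Q(Q1 2015) = 25228.07×8 + 5920.23×4 + 482.71×6 + 2499.56×1 = 201824.56 + 23680.92 + 2896.26 + 2499.56 = 230901.3
L = 302905.65 / 230901.3 × 100 = 131.1840
Paasche component (current-period weights):
ΣP(Q2 2015)Q(Q2 2015) = 33636.53×9 + 6985.97×3 + 454.10×6 + 3144.93×1 = 302728.77 + 20957.91 + 2724.6 + 3144.93 = 329556.21
ΣP(Q1 2015)Q(Q2 2015) = 25228.07×9 + 5920.23×3 + 482.71×6 + 2499.56×1 = 227052.63 + 17760.69 + 2896.26 + 2499.56 = 250209.14
P = 329556.21 / 250209.14 × 100 = 131.7123
Fisher = √(L × P) = √(131.1840 × 131.7123) = 131.4479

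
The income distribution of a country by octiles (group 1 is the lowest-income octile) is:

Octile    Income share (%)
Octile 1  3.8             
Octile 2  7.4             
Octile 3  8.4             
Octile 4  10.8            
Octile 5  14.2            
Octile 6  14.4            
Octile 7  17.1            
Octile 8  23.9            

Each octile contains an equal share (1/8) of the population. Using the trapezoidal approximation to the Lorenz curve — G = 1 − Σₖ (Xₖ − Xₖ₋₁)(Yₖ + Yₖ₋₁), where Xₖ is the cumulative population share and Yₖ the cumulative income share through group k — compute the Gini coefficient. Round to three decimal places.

0.263

Cumulative income shares Yₖ: 0.0380, 0.1120, 0.1960, 0.3040, 0.4460, 0.5900, 0.7610, 1.0000
Σ (Xₖ−Xₖ₋₁)(Yₖ+Yₖ₋₁) = (1/8)(0.0380+0.0000) + (1/8)(0.1120+0.0380) + (1/8)(0.1960+0.1120) + (1/8)(0.3040+0.1960) + (1/8)(0.4460+0.3040) + (1/8)(0.5900+0.4460) + (1/8)(0.7610+0.5900) + (1/8)(1.0000+0.7610)
  = 0.0047 + 0.0188 + 0.0385 + 0.0625 + 0.0938 + 0.1295 + 0.1689 + 0.2201 = 0.7368
G = 1 − 0.7368 = 0.2632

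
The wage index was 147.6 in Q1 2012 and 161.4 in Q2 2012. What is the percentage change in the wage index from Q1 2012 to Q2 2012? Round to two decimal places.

9.35%

Change = (161.4 − 147.6) / 147.6 × 100
       = 13.8 / 147.6 × 100 = 9.3496%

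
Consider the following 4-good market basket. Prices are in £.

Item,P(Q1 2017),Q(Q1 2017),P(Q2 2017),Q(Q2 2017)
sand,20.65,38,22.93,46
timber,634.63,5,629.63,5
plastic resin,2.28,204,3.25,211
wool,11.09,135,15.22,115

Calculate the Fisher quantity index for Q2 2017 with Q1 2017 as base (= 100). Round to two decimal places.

Laspeyres component (base-period weights):
ΣP(Q1 2017)Q(Q2 2017) = 20.65×46 + 634.63×5 + 2.28×211 + 11.09×115 = 949.9 + 3173.15 + 481.08 + 1275.35 = 5879.48
ΣP(Q1 2017)Q(Q1 2017) = 20.65×38 + 634.63×5 + 2.28×204 + 11.09×135 = 784.7 + 3173.15 + 465.12 + 1497.15 = 5920.12
L = 5879.48 / 5920.12 × 100 = 99.3135
Paasche component (current-period weights):
ΣP(Q2 2017)Q(Q2 2017) = 22.93×46 + 629.63×5 + 3.25×211 + 15.22×115 = 1054.78 + 3148.15 + 685.75 + 1750.3 = 6638.98
ΣP(Q2 2017)Q(Q1 2017) = 22.93×38 + 629.63×5 + 3.25×204 + 15.22×135 = 871.34 + 3148.15 + 663 + 2054.7 = 6737.19
P = 6638.98 / 6737.19 × 100 = 98.5423
Fisher = √(L × P) = √(99.3135 × 98.5423) = 98.9271

98.93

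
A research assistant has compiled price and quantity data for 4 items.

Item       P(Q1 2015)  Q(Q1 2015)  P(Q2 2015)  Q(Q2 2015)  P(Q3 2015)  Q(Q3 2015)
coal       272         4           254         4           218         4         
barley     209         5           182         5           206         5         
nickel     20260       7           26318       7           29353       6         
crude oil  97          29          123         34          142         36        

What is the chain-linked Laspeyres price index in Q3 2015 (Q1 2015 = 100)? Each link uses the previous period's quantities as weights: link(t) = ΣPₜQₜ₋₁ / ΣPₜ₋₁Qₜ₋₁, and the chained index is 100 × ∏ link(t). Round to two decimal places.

Link Q1 2015→Q2 2015:
ΣP(Q2 2015)Q(Q1 2015) = 254×4 + 182×5 + 26318×7 + 123×29 = 1016 + 910 + 184226 + 3567 = 189719
ΣP(Q1 2015)Q(Q1 2015) = 272×4 + 209×5 + 20260×7 + 97×29 = 1088 + 1045 + 141820 + 2813 = 146766
link = 189719/146766 = 1.292663
Link Q2 2015→Q3 2015:
ΣP(Q3 2015)Q(Q2 2015) = 218×4 + 206×5 + 29353×7 + 142×34 = 872 + 1030 + 205471 + 4828 = 212201
ΣP(Q2 2015)Q(Q2 2015) = 254×4 + 182×5 + 26318×7 + 123×34 = 1016 + 910 + 184226 + 4182 = 190334
link = 212201/190334 = 1.114888
Chained index = 100 × 1.292663 × 1.114888 = 144.1174

144.12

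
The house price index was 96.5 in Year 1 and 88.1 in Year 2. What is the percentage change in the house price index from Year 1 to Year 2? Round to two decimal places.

-8.70%

Change = (88.1 − 96.5) / 96.5 × 100
       = -8.4 / 96.5 × 100 = -8.7047%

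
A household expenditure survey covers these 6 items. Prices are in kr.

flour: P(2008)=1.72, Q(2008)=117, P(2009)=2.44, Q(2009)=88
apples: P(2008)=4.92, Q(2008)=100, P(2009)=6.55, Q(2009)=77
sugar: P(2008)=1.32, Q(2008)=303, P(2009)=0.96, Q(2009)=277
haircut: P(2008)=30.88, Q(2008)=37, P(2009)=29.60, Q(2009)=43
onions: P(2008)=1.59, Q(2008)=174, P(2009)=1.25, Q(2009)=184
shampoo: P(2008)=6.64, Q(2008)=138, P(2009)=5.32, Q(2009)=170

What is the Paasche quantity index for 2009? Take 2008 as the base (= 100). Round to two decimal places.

103.48

Paasche quantity index uses current-period prices as weights.
ΣP(2009)·Q(2009) = 2.44×88 + 6.55×77 + 0.96×277 + 29.60×43 + 1.25×184 + 5.32×170 = 214.72 + 504.35 + 265.92 + 1272.8 + 230 + 904.4 = 3392.19
ΣP(2009)·Q(2008) = 2.44×117 + 6.55×100 + 0.96×303 + 29.60×37 + 1.25×174 + 5.32×138 = 285.48 + 655 + 290.88 + 1095.2 + 217.5 + 734.16 = 3278.22
Index = 3392.19 / 3278.22 × 100 = 103.4766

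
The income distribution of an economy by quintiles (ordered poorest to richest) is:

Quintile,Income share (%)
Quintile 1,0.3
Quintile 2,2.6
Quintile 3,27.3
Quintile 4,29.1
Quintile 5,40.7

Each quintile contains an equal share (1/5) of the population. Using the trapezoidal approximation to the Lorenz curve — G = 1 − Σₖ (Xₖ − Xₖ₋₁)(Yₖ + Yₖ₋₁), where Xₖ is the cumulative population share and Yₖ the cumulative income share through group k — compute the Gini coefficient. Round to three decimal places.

0.429

Cumulative income shares Yₖ: 0.0030, 0.0290, 0.3020, 0.5930, 1.0000
Σ (Xₖ−Xₖ₋₁)(Yₖ+Yₖ₋₁) = (1/5)(0.0030+0.0000) + (1/5)(0.0290+0.0030) + (1/5)(0.3020+0.0290) + (1/5)(0.5930+0.3020) + (1/5)(1.0000+0.5930)
  = 0.0006 + 0.0064 + 0.0662 + 0.1790 + 0.3186 = 0.5708
G = 1 − 0.5708 = 0.4292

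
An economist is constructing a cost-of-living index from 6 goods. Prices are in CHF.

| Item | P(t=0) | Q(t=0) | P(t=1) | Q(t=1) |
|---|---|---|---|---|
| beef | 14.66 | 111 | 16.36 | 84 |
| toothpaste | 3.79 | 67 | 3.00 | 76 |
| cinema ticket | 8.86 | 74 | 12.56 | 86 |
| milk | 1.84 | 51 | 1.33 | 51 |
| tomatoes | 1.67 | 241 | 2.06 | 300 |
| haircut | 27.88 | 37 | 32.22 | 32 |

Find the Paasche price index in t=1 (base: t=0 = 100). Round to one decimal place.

116.7

Paasche price index uses current-period quantities as weights.
ΣP(t=1)·Q(t=1) = 16.36×84 + 3.00×76 + 12.56×86 + 1.33×51 + 2.06×300 + 32.22×32 = 1374.24 + 228 + 1080.16 + 67.83 + 618 + 1031.04 = 4399.27
ΣP(t=0)·Q(t=1) = 14.66×84 + 3.79×76 + 8.86×86 + 1.84×51 + 1.67×300 + 27.88×32 = 1231.44 + 288.04 + 761.96 + 93.84 + 501 + 892.16 = 3768.44
Index = 4399.27 / 3768.44 × 100 = 116.7398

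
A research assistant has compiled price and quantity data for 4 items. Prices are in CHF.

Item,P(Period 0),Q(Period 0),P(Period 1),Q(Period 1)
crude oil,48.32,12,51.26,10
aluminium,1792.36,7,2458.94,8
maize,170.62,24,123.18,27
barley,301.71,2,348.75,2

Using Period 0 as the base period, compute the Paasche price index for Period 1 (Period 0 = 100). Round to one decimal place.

Paasche price index uses current-period quantities as weights.
ΣP(Period 1)·Q(Period 1) = 51.26×10 + 2458.94×8 + 123.18×27 + 348.75×2 = 512.6 + 19671.52 + 3325.86 + 697.5 = 24207.48
ΣP(Period 0)·Q(Period 1) = 48.32×10 + 1792.36×8 + 170.62×27 + 301.71×2 = 483.2 + 14338.88 + 4606.74 + 603.42 = 20032.24
Index = 24207.48 / 20032.24 × 100 = 120.8426

120.8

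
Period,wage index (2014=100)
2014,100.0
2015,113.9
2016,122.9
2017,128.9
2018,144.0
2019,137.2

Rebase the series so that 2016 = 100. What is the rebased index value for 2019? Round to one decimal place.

Rebased(2019) = 137.2 / 122.9 × 100 = 111.6355

111.6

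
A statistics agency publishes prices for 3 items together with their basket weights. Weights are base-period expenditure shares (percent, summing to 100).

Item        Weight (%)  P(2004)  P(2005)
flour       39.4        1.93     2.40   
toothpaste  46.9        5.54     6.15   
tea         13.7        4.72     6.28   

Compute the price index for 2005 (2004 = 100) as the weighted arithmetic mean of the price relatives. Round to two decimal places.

flour: 39.4 × (2.40/1.93) = 39.4 × 1.243523 = 48.9948
toothpaste: 46.9 × (6.15/5.54) = 46.9 × 1.110108 = 52.0641
tea: 13.7 × (6.28/4.72) = 13.7 × 1.330508 = 18.2280
Index = Σ wᵢ·(p₁ᵢ/p₀ᵢ) = 48.9948 + 52.0641 + 18.2280 = 119.2869

119.29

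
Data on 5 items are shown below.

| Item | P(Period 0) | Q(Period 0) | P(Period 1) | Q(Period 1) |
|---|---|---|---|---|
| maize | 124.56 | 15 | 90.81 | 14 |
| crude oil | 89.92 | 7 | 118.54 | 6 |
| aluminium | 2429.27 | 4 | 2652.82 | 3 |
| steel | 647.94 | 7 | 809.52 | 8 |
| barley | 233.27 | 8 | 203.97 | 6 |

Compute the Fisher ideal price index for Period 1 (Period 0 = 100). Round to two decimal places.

Laspeyres component (base-period weights):
ΣP(Period 1)Q(Period 0) = 90.81×15 + 118.54×7 + 2652.82×4 + 809.52×7 + 203.97×8 = 1362.15 + 829.78 + 10611.28 + 5666.64 + 1631.76 = 20101.61
ΣP(Period 0)Q(Period 0) = 124.56×15 + 89.92×7 + 2429.27×4 + 647.94×7 + 233.27×8 = 1868.4 + 629.44 + 9717.08 + 4535.58 + 1866.16 = 18616.66
L = 20101.61 / 18616.66 × 100 = 107.9765
Paasche component (current-period weights):
ΣP(Period 1)Q(Period 1) = 90.81×14 + 118.54×6 + 2652.82×3 + 809.52×8 + 203.97×6 = 1271.34 + 711.24 + 7958.46 + 6476.16 + 1223.82 = 17641.02
ΣP(Period 0)Q(Period 1) = 124.56×14 + 89.92×6 + 2429.27×3 + 647.94×8 + 233.27×6 = 1743.84 + 539.52 + 7287.81 + 5183.52 + 1399.62 = 16154.31
P = 17641.02 / 16154.31 × 100 = 109.2032
Fisher = √(L × P) = √(107.9765 × 109.2032) = 108.5881

108.59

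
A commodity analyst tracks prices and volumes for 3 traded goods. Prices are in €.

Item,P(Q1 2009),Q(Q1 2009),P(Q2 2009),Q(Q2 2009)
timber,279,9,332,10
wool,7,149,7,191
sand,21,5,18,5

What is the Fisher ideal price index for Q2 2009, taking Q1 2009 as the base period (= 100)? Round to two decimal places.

112.40

Laspeyres component (base-period weights):
ΣP(Q2 2009)Q(Q1 2009) = 332×9 + 7×149 + 18×5 = 2988 + 1043 + 90 = 4121
ΣP(Q1 2009)Q(Q1 2009) = 279×9 + 7×149 + 21×5 = 2511 + 1043 + 105 = 3659
L = 4121 / 3659 × 100 = 112.6264
Paasche component (current-period weights):
ΣP(Q2 2009)Q(Q2 2009) = 332×10 + 7×191 + 18×5 = 3320 + 1337 + 90 = 4747
ΣP(Q1 2009)Q(Q2 2009) = 279×10 + 7×191 + 21×5 = 2790 + 1337 + 105 = 4232
P = 4747 / 4232 × 100 = 112.1692
Fisher = √(L × P) = √(112.6264 × 112.1692) = 112.3976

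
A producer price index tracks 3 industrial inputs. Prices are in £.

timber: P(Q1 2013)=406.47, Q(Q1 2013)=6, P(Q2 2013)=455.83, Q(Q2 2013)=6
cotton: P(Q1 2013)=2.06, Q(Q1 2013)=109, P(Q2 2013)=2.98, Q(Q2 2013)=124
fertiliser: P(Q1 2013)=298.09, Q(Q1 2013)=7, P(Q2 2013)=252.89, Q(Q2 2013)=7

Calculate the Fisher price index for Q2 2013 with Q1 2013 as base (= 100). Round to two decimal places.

Laspeyres component (base-period weights):
ΣP(Q2 2013)Q(Q1 2013) = 455.83×6 + 2.98×109 + 252.89×7 = 2734.98 + 324.82 + 1770.23 = 4830.03
ΣP(Q1 2013)Q(Q1 2013) = 406.47×6 + 2.06×109 + 298.09×7 = 2438.82 + 224.54 + 2086.63 = 4749.99
L = 4830.03 / 4749.99 × 100 = 101.6851
Paasche component (current-period weights):
ΣP(Q2 2013)Q(Q2 2013) = 455.83×6 + 2.98×124 + 252.89×7 = 2734.98 + 369.52 + 1770.23 = 4874.73
ΣP(Q1 2013)Q(Q2 2013) = 406.47×6 + 2.06×124 + 298.09×7 = 2438.82 + 255.44 + 2086.63 = 4780.89
P = 4874.73 / 4780.89 × 100 = 101.9628
Fisher = √(L × P) = √(101.6851 × 101.9628) = 101.8238

101.82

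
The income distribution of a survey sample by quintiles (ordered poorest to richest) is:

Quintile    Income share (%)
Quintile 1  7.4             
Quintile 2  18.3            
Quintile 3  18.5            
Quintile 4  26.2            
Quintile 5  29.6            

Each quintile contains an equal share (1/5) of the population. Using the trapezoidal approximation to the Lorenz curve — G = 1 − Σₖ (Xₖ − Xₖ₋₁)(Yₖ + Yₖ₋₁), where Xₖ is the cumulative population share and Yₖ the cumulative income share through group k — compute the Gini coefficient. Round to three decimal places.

Cumulative income shares Yₖ: 0.0740, 0.2570, 0.4420, 0.7040, 1.0000
Σ (Xₖ−Xₖ₋₁)(Yₖ+Yₖ₋₁) = (1/5)(0.0740+0.0000) + (1/5)(0.2570+0.0740) + (1/5)(0.4420+0.2570) + (1/5)(0.7040+0.4420) + (1/5)(1.0000+0.7040)
  = 0.0148 + 0.0662 + 0.1398 + 0.2292 + 0.3408 = 0.7908
G = 1 − 0.7908 = 0.2092

0.209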